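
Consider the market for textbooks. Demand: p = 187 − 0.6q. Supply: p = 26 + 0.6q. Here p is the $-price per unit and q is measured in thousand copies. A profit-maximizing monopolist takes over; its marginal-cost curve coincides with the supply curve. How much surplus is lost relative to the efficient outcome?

$1200.05 thousand

Competitive equilibrium: 187 − 0.6q = 26 + 0.6q → q* = 134.1667, p* = 106.5.
Marginal revenue: MR = 187 − 1.2q. Set MR = MC: 187 − 1.2q = 26 + 0.6q → q_m = 89.4444.
Price p_m = 187 − 0.6·89.4444 = 133.3334; MC(q_m) = 26 + 0.6·89.4444 = 79.6666.
Competitive q* = 134.1667, so Δq = 44.7223; wedge = 133.3334 − 79.6666 = 53.6668.
DWL = ½ × 44.7223 × 53.6668 = $1200.05 thousand.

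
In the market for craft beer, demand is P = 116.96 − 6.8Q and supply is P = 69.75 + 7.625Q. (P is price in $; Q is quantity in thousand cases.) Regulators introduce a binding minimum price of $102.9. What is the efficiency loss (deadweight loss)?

Competitive equilibrium: 116.96 − 6.8Q = 69.75 + 7.625Q → Q* = 3.2728, P* = 94.705.
At the floor P = 102.9, quantity demanded = (116.96 − 102.9)/6.8 = 2.0676.
Sellers' marginal cost at Q' = 2.0676: 69.75 + 7.625·2.0676 = 85.5155.
ΔQ = 3.2728 − 2.0676 = 1.2052; wedge = 102.9 − 85.5155 = 17.3845.
Welfare loss = ½ × 1.2052 × 17.3845 = $10.48 thousand.

$10.48 thousand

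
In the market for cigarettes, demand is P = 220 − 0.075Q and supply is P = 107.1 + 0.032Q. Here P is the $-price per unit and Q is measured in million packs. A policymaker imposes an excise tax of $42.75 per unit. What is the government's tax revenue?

Competitive equilibrium: 220 − 0.075Q = 107.1 + 0.032Q → Q* = 1055.1402, P* = 140.8645.
With the tax, the buyer price exceeds the seller price by 42.75: (220 − 0.075Q) − (107.1 + 0.032Q) = 42.75 → Q' = 655.6075.
Tax revenue = 42.75 × 655.6075 = $28027.22 million.

$28027.22 million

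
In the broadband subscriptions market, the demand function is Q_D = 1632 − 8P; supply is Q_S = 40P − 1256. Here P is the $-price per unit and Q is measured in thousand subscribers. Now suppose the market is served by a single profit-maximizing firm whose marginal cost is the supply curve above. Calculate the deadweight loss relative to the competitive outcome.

$20517.05 thousand

In inverse form: demand P = 204 − 0.125Q, supply P = 31.4 + 0.025Q.
Competitive equilibrium: 204 − 0.125Q = 31.4 + 0.025Q → Q* = 1150.66667, P* = 60.16667.
Marginal revenue: MR = 204 − 0.25Q. Set MR = MC: 204 − 0.25Q = 31.4 + 0.025Q → Q_m = 627.63636.
Price P_m = 204 − 0.125·627.63636 = 125.54546; MC(Q_m) = 31.4 + 0.025·627.63636 = 47.09091.
Competitive Q* = 1150.66667, so ΔQ = 523.03031; wedge = 125.54546 − 47.09091 = 78.45455.
Deadweight loss = ½ × 523.03031 × 78.45455 = $20517.05 thousand.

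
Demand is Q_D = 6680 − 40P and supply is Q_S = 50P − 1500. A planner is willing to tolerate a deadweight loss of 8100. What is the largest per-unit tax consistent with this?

27

In inverse form: demand P = 167 − 0.025Q, supply P = 30 + 0.02Q.
Competitive equilibrium: 167 − 0.025Q = 30 + 0.02Q → Q* = 3044.4444, P* = 90.8889.
A tax t gives ΔQ = t/0.045 and wedge t, so DWL = t²/0.09.
t²/0.09 = 8100 → t² = 729 → t = 27.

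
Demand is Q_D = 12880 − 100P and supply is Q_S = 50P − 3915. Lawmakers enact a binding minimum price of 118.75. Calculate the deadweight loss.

6902.04

In inverse form: demand P = 128.8 − 0.01Q, supply P = 78.3 + 0.02Q.
Competitive equilibrium: 128.8 − 0.01Q = 78.3 + 0.02Q → Q* = 1683.3333, P* = 111.9667.
At the floor P = 118.75, quantity demanded = (128.8 − 118.75)/0.01 = 1005.
Sellers' marginal cost at Q' = 1005: 78.3 + 0.02·1005 = 98.4.
ΔQ = 1683.3333 − 1005 = 678.3333; wedge = 118.75 − 98.4 = 20.35.
Deadweight loss = ½ × 678.3333 × 20.35 = 6902.04.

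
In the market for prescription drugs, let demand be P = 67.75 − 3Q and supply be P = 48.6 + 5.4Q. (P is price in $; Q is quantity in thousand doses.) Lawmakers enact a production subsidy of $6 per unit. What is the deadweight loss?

$2.14 thousand

Competitive equilibrium: 67.75 − 3Q = 48.6 + 5.4Q → Q* = 2.2798, P* = 60.9107.
The subsidy lowers effective supply by 6: P = 42.6 + 5.4Q.
New quantity: 67.75 − 3Q = 42.6 + 5.4Q → Q' = 2.994.
Overproduction ΔQ = 2.994 − 2.2798 = 0.7142; wedge = subsidy = 6.
DWL = ½ × 0.7142 × 6 = $2.14 thousand.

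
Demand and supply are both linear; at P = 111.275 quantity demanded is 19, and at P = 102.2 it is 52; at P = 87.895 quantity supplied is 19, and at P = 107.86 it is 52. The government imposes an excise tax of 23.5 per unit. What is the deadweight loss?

313.78

Demand slope = (102.2 − 111.275)/(52 − 19) = −0.275, so P = 116.5 − 0.275Q.
Supply slope = (107.86 − 87.895)/(52 − 19) = 0.605, so P = 76.4 + 0.605Q.
Competitive equilibrium: 116.5 − 0.275Q = 76.4 + 0.605Q → Q* = 45.5682, P* = 103.9688.
With the tax, the buyer price exceeds the seller price by 23.5: (116.5 − 0.275Q) − (76.4 + 0.605Q) = 23.5 → Q' = 18.8636.
ΔQ = 45.5682 − 18.8636 = 26.7046; the wedge equals the tax, 23.5.
The triangle = ½ × 26.7046 × 23.5 = 313.78.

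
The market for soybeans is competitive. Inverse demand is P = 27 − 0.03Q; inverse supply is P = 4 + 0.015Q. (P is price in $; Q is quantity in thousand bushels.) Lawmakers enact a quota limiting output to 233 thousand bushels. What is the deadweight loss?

Competitive equilibrium: 27 − 0.03Q = 4 + 0.015Q → Q* = 511.1111, P* = 11.6667.
At Q = 233: demand price = 27 − 0.03·233 = 20.01; supply price = 4 + 0.015·233 = 7.495.
ΔQ = 511.1111 − 233 = 278.1111; wedge = 20.01 − 7.495 = 12.515.
Deadweight loss = ½ × 278.1111 × 12.515 = $1740.28 thousand.

$1740.28 thousand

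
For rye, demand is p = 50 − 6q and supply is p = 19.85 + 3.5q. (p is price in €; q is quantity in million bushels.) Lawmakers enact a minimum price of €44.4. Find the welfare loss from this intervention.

Competitive equilibrium: 50 − 6q = 19.85 + 3.5q → q* = 3.1737, p* = 30.9579.
At the floor p = 44.4, quantity demanded = (50 − 44.4)/6 = 0.9333.
Sellers' marginal cost at q' = 0.9333: 19.85 + 3.5·0.9333 = 23.1166.
Δq = 3.1737 − 0.9333 = 2.2404; wedge = 44.4 − 23.1166 = 21.2834.
DWL = ½ × 2.2404 × 21.2834 = €23.84 million.

€23.84 million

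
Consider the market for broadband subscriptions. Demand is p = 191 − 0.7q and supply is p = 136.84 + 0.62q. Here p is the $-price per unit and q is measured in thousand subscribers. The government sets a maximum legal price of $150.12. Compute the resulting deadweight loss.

$253.83 thousand

Competitive equilibrium: 191 − 0.7q = 136.84 + 0.62q → q* = 41.0303, p* = 162.2788.
At the ceiling p = 150.12, quantity supplied = (150.12 − 136.84)/0.62 = 21.4194.
Willingness to pay at q' = 21.4194: 191 − 0.7·21.4194 = 176.0064.
Δq = 41.0303 − 21.4194 = 19.6109; wedge = 176.0064 − 150.12 = 25.8864.
DWL = ½ × 19.6109 × 25.8864 = $253.83 thousand.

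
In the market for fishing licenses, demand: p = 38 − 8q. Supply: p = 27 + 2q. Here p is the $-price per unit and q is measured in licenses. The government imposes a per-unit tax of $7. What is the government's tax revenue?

Competitive equilibrium: 38 − 8q = 27 + 2q → q* = 1.1, p* = 29.2.
With the tax, the buyer price exceeds the seller price by 7: (38 − 8q) − (27 + 2q) = 7 → q' = 0.4.
Tax revenue = 7 × 0.4 = $2.80.

$2.80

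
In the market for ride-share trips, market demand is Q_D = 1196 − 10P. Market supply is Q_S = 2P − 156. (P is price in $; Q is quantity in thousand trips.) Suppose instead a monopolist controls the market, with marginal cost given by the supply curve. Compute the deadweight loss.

In inverse form: demand P = 119.6 − 0.1Q, supply P = 78 + 0.5Q.
Competitive equilibrium: 119.6 − 0.1Q = 78 + 0.5Q → Q* = 69.3333, P* = 112.6667.
Marginal revenue: MR = 119.6 − 0.2Q. Set MR = MC: 119.6 − 0.2Q = 78 + 0.5Q → Q_m = 59.4286.
Price P_m = 119.6 − 0.1·59.4286 = 113.6571; MC(Q_m) = 78 + 0.5·59.4286 = 107.7143.
Competitive Q* = 69.3333, so ΔQ = 9.9047; wedge = 113.6571 − 107.7143 = 5.9428.
Deadweight loss = ½ × 9.9047 × 5.9428 = $29.43 thousand.

$29.43 thousand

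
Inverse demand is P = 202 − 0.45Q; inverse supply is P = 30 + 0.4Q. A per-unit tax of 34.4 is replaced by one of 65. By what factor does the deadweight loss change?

Competitive equilibrium: 202 − 0.45Q = 30 + 0.4Q → Q* = 202.3529, P* = 110.9412.
For a per-unit tax t: ΔQ = t/0.85, so DWL = ½·t·(t/0.85) = t²/1.7.
At t = 34.4: DWL = 696.094. At t = 65: DWL = 2485.294.
Ratio = (65/34.4)² = 3.570.

3.570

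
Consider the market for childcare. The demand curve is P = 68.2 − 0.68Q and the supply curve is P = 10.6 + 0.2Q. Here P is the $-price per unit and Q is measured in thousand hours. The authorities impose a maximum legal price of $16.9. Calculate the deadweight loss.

$507.28 thousand

Competitive equilibrium: 68.2 − 0.68Q = 10.6 + 0.2Q → Q* = 65.4545, P* = 23.6909.
At the ceiling P = 16.9, quantity supplied = (16.9 − 10.6)/0.2 = 31.5.
Willingness to pay at Q' = 31.5: 68.2 − 0.68·31.5 = 46.78.
ΔQ = 65.4545 − 31.5 = 33.9545; wedge = 46.78 − 16.9 = 29.88.
Deadweight loss = ½ × 33.9545 × 29.88 = $507.28 thousand.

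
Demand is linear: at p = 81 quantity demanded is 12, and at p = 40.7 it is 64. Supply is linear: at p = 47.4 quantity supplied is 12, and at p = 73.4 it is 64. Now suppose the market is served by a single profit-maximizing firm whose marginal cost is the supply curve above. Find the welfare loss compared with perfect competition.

Demand slope = (40.7 − 81)/(64 − 12) = −0.775, so p = 90.3 − 0.775q.
Supply slope = (73.4 − 47.4)/(64 − 12) = 0.5, so p = 41.4 + 0.5q.
Competitive equilibrium: 90.3 − 0.775q = 41.4 + 0.5q → q* = 38.3529, p* = 60.5765.
Marginal revenue: MR = 90.3 − 1.55q. Set MR = MC: 90.3 − 1.55q = 41.4 + 0.5q → q_m = 23.8537.
Price p_m = 90.3 − 0.775·23.8537 = 71.8134; MC(q_m) = 41.4 + 0.5·23.8537 = 53.3269.
Competitive q* = 38.3529, so Δq = 14.4992; wedge = 71.8134 − 53.3269 = 18.4865.
DWL = ½ × 14.4992 × 18.4865 = 134.02.

134.02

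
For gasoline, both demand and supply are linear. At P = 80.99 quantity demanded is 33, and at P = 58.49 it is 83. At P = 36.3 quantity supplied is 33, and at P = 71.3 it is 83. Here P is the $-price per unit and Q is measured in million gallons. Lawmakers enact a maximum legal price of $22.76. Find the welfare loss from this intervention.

Demand slope = (58.49 − 80.99)/(83 − 33) = −0.45, so P = 95.84 − 0.45Q.
Supply slope = (71.3 − 36.3)/(83 − 33) = 0.7, so P = 13.2 + 0.7Q.
Competitive equilibrium: 95.84 − 0.45Q = 13.2 + 0.7Q → Q* = 71.86087, P* = 63.50261.
At the ceiling P = 22.76, quantity supplied = (22.76 − 13.2)/0.7 = 13.65714.
Willingness to pay at Q' = 13.65714: 95.84 − 0.45·13.65714 = 89.69429.
ΔQ = 71.86087 − 13.65714 = 58.20373; wedge = 89.69429 − 22.76 = 66.93429.
Welfare loss = ½ × 58.20373 × 66.93429 = $1947.91 million.

$1947.91 million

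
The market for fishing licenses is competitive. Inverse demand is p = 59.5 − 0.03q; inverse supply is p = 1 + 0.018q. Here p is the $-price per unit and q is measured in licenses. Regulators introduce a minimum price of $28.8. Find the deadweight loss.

Competitive equilibrium: 59.5 − 0.03q = 1 + 0.018q → q* = 1218.75, p* = 22.9375.
At the floor p = 28.8, quantity demanded = (59.5 − 28.8)/0.03 = 1023.3333.
Sellers' marginal cost at q' = 1023.3333: 1 + 0.018·1023.3333 = 19.42.
Δq = 1218.75 − 1023.3333 = 195.4167; wedge = 28.8 − 19.42 = 9.38.
Deadweight loss = ½ × 195.4167 × 9.38 = $916.50.

$916.50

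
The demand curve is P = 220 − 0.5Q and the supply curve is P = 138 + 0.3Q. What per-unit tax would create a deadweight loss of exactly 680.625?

33

Competitive equilibrium: 220 − 0.5Q = 138 + 0.3Q → Q* = 102.5, P* = 168.75.
A tax t gives ΔQ = t/0.8 and wedge t, so DWL = t²/1.6.
t²/1.6 = 680.625 → t² = 1089 → t = 33.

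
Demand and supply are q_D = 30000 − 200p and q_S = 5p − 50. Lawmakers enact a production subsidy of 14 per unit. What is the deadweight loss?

In inverse form: demand p = 150 − 0.005q, supply p = 10 + 0.2q.
Competitive equilibrium: 150 − 0.005q = 10 + 0.2q → q* = 682.9268, p* = 146.5854.
The subsidy lowers effective supply by 14: p = 0.2q − 4.
New quantity: 150 − 0.005q = 0.2q − 4 → q' = 751.2195.
Overproduction Δq = 751.2195 − 682.9268 = 68.2927; wedge = subsidy = 14.
Deadweight loss = ½ × 68.2927 × 14 = 478.05.

478.05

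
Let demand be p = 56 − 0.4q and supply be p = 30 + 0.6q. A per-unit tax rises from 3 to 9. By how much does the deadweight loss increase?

36

Competitive equilibrium: 56 − 0.4q = 30 + 0.6q → q* = 26, p* = 45.6.
For a per-unit tax t: Δq = t/1, so DWL = ½·t·(t/1) = t²/2.
At t = 3: DWL = 4.5. At t = 9: DWL = 40.5.
Increase = 40.5 − 4.5 = 36.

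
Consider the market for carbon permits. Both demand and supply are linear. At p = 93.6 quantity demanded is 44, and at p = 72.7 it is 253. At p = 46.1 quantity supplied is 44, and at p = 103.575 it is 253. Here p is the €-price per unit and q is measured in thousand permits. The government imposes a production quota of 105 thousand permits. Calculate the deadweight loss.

€808.52 thousand

Demand slope = (72.7 − 93.6)/(253 − 44) = −0.1, so p = 98 − 0.1q.
Supply slope = (103.575 − 46.1)/(253 − 44) = 0.275, so p = 34 + 0.275q.
Competitive equilibrium: 98 − 0.1q = 34 + 0.275q → q* = 170.6667, p* = 80.9333.
At q = 105: demand price = 98 − 0.1·105 = 87.5; supply price = 34 + 0.275·105 = 62.875.
Δq = 170.6667 − 105 = 65.6667; wedge = 87.5 − 62.875 = 24.625.
DWL = ½ × 65.6667 × 24.625 = €808.52 thousand.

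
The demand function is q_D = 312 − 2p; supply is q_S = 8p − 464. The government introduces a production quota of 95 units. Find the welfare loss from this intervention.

In inverse form: demand p = 156 − 0.5q, supply p = 58 + 0.125q.
Competitive equilibrium: 156 − 0.5q = 58 + 0.125q → q* = 156.8, p* = 77.6.
At q = 95: demand price = 156 − 0.5·95 = 108.5; supply price = 58 + 0.125·95 = 69.875.
Δq = 156.8 − 95 = 61.8; wedge = 108.5 − 69.875 = 38.625.
DWL = ½ × 61.8 × 38.625 = 1193.51.

1193.51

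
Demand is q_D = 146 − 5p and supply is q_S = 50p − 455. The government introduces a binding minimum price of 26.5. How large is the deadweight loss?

666.90

In inverse form: demand p = 29.2 − 0.2q, supply p = 9.1 + 0.02q.
Competitive equilibrium: 29.2 − 0.2q = 9.1 + 0.02q → q* = 91.3636, p* = 10.9273.
At the floor p = 26.5, quantity demanded = (29.2 − 26.5)/0.2 = 13.5.
Sellers' marginal cost at q' = 13.5: 9.1 + 0.02·13.5 = 9.37.
Δq = 91.3636 − 13.5 = 77.8636; wedge = 26.5 − 9.37 = 17.13.
The triangle = ½ × 77.8636 × 17.13 = 666.90.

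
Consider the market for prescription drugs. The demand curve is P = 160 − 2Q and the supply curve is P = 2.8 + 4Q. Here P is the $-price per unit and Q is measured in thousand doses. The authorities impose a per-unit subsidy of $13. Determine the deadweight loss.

Competitive equilibrium: 160 − 2Q = 2.8 + 4Q → Q* = 26.2, P* = 107.6.
The subsidy lowers effective supply by 13: P = 4Q − 10.2.
New quantity: 160 − 2Q = 4Q − 10.2 → Q' = 28.3667.
Overproduction ΔQ = 28.3667 − 26.2 = 2.1667; wedge = subsidy = 13.
The triangle = ½ × 2.1667 × 13 = $14.08 thousand.

$14.08 thousand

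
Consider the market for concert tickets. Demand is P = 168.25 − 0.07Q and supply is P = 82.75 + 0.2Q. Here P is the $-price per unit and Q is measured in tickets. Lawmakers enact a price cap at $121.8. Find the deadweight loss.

$1990.17

Competitive equilibrium: 168.25 − 0.07Q = 82.75 + 0.2Q → Q* = 316.6667, P* = 146.0833.
At the ceiling P = 121.8, quantity supplied = (121.8 − 82.75)/0.2 = 195.25.
Willingness to pay at Q' = 195.25: 168.25 − 0.07·195.25 = 154.5825.
ΔQ = 316.6667 − 195.25 = 121.4167; wedge = 154.5825 − 121.8 = 32.7825.
Welfare loss = ½ × 121.4167 × 32.7825 = $1990.17.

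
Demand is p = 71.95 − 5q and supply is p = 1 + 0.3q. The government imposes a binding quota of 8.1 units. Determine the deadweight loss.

74.07

Competitive equilibrium: 71.95 − 5q = 1 + 0.3q → q* = 13.3868, p* = 5.016.
At q = 8.1: demand price = 71.95 − 5·8.1 = 31.45; supply price = 1 + 0.3·8.1 = 3.43.
Δq = 13.3868 − 8.1 = 5.2868; wedge = 31.45 − 3.43 = 28.02.
Deadweight loss = ½ × 5.2868 × 28.02 = 74.07.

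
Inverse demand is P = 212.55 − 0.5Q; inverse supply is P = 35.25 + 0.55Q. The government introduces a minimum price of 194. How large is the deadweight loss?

9113.97

Competitive equilibrium: 212.55 − 0.5Q = 35.25 + 0.55Q → Q* = 168.8571, P* = 128.1214.
At the floor P = 194, quantity demanded = (212.55 − 194)/0.5 = 37.1.
Sellers' marginal cost at Q' = 37.1: 35.25 + 0.55·37.1 = 55.655.
ΔQ = 168.8571 − 37.1 = 131.7571; wedge = 194 − 55.655 = 138.345.
DWL = ½ × 131.7571 × 138.345 = 9113.97.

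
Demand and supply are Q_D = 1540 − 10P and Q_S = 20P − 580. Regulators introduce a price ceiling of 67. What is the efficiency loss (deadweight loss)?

In inverse form: demand P = 154 − 0.1Q, supply P = 29 + 0.05Q.
Competitive equilibrium: 154 − 0.1Q = 29 + 0.05Q → Q* = 833.3333, P* = 70.6667.
At the ceiling P = 67, quantity supplied = (67 − 29)/0.05 = 760.
Willingness to pay at Q' = 760: 154 − 0.1·760 = 78.
ΔQ = 833.3333 − 760 = 73.3333; wedge = 78 − 67 = 11.
Deadweight loss = ½ × 73.3333 × 11 = 403.33.

403.33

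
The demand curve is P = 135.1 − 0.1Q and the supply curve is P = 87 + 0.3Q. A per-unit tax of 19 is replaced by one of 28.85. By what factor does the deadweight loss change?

Competitive equilibrium: 135.1 − 0.1Q = 87 + 0.3Q → Q* = 120.25, P* = 123.075.
For a per-unit tax t: ΔQ = t/0.4, so DWL = ½·t·(t/0.4) = t²/0.8.
At t = 19: DWL = 451.25. At t = 28.85: DWL = 1040.403.
Ratio = (28.85/19)² = 2.306.

2.306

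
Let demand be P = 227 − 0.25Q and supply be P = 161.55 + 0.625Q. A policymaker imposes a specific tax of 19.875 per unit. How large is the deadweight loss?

Competitive equilibrium: 227 − 0.25Q = 161.55 + 0.625Q → Q* = 74.8, P* = 208.3.
With the tax, the buyer price exceeds the seller price by 19.875: (227 − 0.25Q) − (161.55 + 0.625Q) = 19.875 → Q' = 52.0857.
ΔQ = 74.8 − 52.0857 = 22.7143; the wedge equals the tax, 19.875.
DWL = ½ × 22.7143 × 19.875 = 225.72.

225.72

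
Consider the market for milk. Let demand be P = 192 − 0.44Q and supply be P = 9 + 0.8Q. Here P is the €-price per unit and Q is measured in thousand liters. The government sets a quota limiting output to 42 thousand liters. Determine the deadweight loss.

€6911.31 thousand

Competitive equilibrium: 192 − 0.44Q = 9 + 0.8Q → Q* = 147.5806, P* = 127.0645.
At Q = 42: demand price = 192 − 0.44·42 = 173.52; supply price = 9 + 0.8·42 = 42.6.
ΔQ = 147.5806 − 42 = 105.5806; wedge = 173.52 − 42.6 = 130.92.
The triangle = ½ × 105.5806 × 130.92 = €6911.31 thousand.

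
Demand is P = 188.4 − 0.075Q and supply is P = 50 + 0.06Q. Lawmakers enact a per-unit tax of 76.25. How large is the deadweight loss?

21533.56

Competitive equilibrium: 188.4 − 0.075Q = 50 + 0.06Q → Q* = 1025.1852, P* = 111.5111.
With the tax, the buyer price exceeds the seller price by 76.25: (188.4 − 0.075Q) − (50 + 0.06Q) = 76.25 → Q' = 460.3704.
ΔQ = 1025.1852 − 460.3704 = 564.8148; the wedge equals the tax, 76.25.
Welfare loss = ½ × 564.8148 × 76.25 = 21533.56.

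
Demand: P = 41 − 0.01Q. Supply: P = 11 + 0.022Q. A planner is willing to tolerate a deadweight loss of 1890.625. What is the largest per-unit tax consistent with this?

Competitive equilibrium: 41 − 0.01Q = 11 + 0.022Q → Q* = 937.5, P* = 31.625.
A tax t gives ΔQ = t/0.032 and wedge t, so DWL = t²/0.064.
t²/0.064 = 1890.625 → t² = 121 → t = 11.

11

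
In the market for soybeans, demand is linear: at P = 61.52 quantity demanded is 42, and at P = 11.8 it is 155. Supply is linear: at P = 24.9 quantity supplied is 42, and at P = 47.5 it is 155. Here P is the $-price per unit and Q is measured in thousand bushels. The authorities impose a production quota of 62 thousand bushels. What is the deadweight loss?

Demand slope = (11.8 − 61.52)/(155 − 42) = −0.44, so P = 80 − 0.44Q.
Supply slope = (47.5 − 24.9)/(155 − 42) = 0.2, so P = 16.5 + 0.2Q.
Competitive equilibrium: 80 − 0.44Q = 16.5 + 0.2Q → Q* = 99.2188, P* = 36.3438.
At Q = 62: demand price = 80 − 0.44·62 = 52.72; supply price = 16.5 + 0.2·62 = 28.9.
ΔQ = 99.2188 − 62 = 37.2188; wedge = 52.72 − 28.9 = 23.82.
Deadweight loss = ½ × 37.2188 × 23.82 = $443.28 thousand.

$443.28 thousand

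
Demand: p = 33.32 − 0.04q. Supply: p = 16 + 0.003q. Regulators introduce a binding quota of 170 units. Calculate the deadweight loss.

Competitive equilibrium: 33.32 − 0.04q = 16 + 0.003q → q* = 402.7907, p* = 17.2084.
At q = 170: demand price = 33.32 − 0.04·170 = 26.52; supply price = 16 + 0.003·170 = 16.51.
Δq = 402.7907 − 170 = 232.7907; wedge = 26.52 − 16.51 = 10.01.
DWL = ½ × 232.7907 × 10.01 = 1165.12.

1165.12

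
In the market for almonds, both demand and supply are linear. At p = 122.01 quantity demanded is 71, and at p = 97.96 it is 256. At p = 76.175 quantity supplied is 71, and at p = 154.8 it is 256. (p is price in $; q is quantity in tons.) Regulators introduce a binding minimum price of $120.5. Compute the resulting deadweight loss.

Demand slope = (97.96 − 122.01)/(256 − 71) = −0.13, so p = 131.24 − 0.13q.
Supply slope = (154.8 − 76.175)/(256 − 71) = 0.425, so p = 46 + 0.425q.
Competitive equilibrium: 131.24 − 0.13q = 46 + 0.425q → q* = 153.5856, p* = 111.2739.
At the floor p = 120.5, quantity demanded = (131.24 − 120.5)/0.13 = 82.6154.
Sellers' marginal cost at q' = 82.6154: 46 + 0.425·82.6154 = 81.1115.
Δq = 153.5856 − 82.6154 = 70.9702; wedge = 120.5 − 81.1115 = 39.3885.
DWL = ½ × 70.9702 × 39.3885 = $1397.70.

$1397.70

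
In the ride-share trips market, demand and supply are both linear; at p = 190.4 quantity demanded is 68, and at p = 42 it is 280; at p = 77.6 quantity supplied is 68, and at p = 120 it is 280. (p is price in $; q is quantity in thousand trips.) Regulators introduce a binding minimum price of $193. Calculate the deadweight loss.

$7493.98 thousand

Demand slope = (42 − 190.4)/(280 − 68) = −0.7, so p = 238 − 0.7q.
Supply slope = (120 − 77.6)/(280 − 68) = 0.2, so p = 64 + 0.2q.
Competitive equilibrium: 238 − 0.7q = 64 + 0.2q → q* = 193.3333, p* = 102.6667.
At the floor p = 193, quantity demanded = (238 − 193)/0.7 = 64.2857.
Sellers' marginal cost at q' = 64.2857: 64 + 0.2·64.2857 = 76.8571.
Δq = 193.3333 − 64.2857 = 129.0476; wedge = 193 − 76.8571 = 116.1429.
Welfare loss = ½ × 129.0476 × 116.1429 = $7493.98 thousand.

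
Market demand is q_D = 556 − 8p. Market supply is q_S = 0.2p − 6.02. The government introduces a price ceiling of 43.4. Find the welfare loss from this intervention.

64.78

In inverse form: demand p = 69.5 − 0.125q, supply p = 30.1 + 5q.
Competitive equilibrium: 69.5 − 0.125q = 30.1 + 5q → q* = 7.6878, p* = 68.539.
At the ceiling p = 43.4, quantity supplied = (43.4 − 30.1)/5 = 2.66.
Willingness to pay at q' = 2.66: 69.5 − 0.125·2.66 = 69.1675.
Δq = 7.6878 − 2.66 = 5.0278; wedge = 69.1675 − 43.4 = 25.7675.
Welfare loss = ½ × 5.0278 × 25.7675 = 64.78.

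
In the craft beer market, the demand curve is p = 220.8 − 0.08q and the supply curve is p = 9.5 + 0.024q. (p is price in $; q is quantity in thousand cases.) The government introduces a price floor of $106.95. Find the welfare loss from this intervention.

Competitive equilibrium: 220.8 − 0.08q = 9.5 + 0.024q → q* = 2031.7308, p* = 58.2615.
At the floor p = 106.95, quantity demanded = (220.8 − 106.95)/0.08 = 1423.125.
Sellers' marginal cost at q' = 1423.125: 9.5 + 0.024·1423.125 = 43.655.
Δq = 2031.7308 − 1423.125 = 608.6058; wedge = 106.95 − 43.655 = 63.295.
Deadweight loss = ½ × 608.6058 × 63.295 = $19260.85 thousand.

$19260.85 thousand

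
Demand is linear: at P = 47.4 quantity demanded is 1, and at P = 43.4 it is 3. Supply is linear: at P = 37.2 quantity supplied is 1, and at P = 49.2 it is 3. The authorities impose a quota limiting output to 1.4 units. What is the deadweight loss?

Demand slope = (43.4 − 47.4)/(3 − 1) = −2, so P = 49.4 − 2Q.
Supply slope = (49.2 − 37.2)/(3 − 1) = 6, so P = 31.2 + 6Q.
Competitive equilibrium: 49.4 − 2Q = 31.2 + 6Q → Q* = 2.275, P* = 44.85.
At Q = 1.4: demand price = 49.4 − 2·1.4 = 46.6; supply price = 31.2 + 6·1.4 = 39.6.
ΔQ = 2.275 − 1.4 = 0.875; wedge = 46.6 − 39.6 = 7.
DWL = ½ × 0.875 × 7 = 3.06.

3.06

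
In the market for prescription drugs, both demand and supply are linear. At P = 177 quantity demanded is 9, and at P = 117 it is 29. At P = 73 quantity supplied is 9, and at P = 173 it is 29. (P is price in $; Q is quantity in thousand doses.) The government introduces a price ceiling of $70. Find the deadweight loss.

Demand slope = (117 − 177)/(29 − 9) = −3, so P = 204 − 3Q.
Supply slope = (173 − 73)/(29 − 9) = 5, so P = 28 + 5Q.
Competitive equilibrium: 204 − 3Q = 28 + 5Q → Q* = 22, P* = 138.
At the ceiling P = 70, quantity supplied = (70 − 28)/5 = 8.4.
Willingness to pay at Q' = 8.4: 204 − 3·8.4 = 178.8.
ΔQ = 22 − 8.4 = 13.6; wedge = 178.8 − 70 = 108.8.
Deadweight loss = ½ × 13.6 × 108.8 = $739.84 thousand.

$739.84 thousand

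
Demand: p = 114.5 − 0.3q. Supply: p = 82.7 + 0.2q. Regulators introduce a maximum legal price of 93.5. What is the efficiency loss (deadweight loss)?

Competitive equilibrium: 114.5 − 0.3q = 82.7 + 0.2q → q* = 63.6, p* = 95.42.
At the ceiling p = 93.5, quantity supplied = (93.5 − 82.7)/0.2 = 54.
Willingness to pay at q' = 54: 114.5 − 0.3·54 = 98.3.
Δq = 63.6 − 54 = 9.6; wedge = 98.3 − 93.5 = 4.8.
DWL = ½ × 9.6 × 4.8 = 23.04.

23.04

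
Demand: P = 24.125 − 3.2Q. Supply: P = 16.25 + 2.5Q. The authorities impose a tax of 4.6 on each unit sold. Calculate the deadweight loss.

Competitive equilibrium: 24.125 − 3.2Q = 16.25 + 2.5Q → Q* = 1.3816, P* = 19.7039.
With the tax, the buyer price exceeds the seller price by 4.6: (24.125 − 3.2Q) − (16.25 + 2.5Q) = 4.6 → Q' = 0.5746.
ΔQ = 1.3816 − 0.5746 = 0.807; the wedge equals the tax, 4.6.
Welfare loss = ½ × 0.807 × 4.6 = 1.86.

1.86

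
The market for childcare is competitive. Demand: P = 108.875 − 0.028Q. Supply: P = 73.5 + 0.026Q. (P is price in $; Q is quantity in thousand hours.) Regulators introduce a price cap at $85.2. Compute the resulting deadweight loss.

Competitive equilibrium: 108.875 − 0.028Q = 73.5 + 0.026Q → Q* = 655.0926, P* = 90.5324.
At the ceiling P = 85.2, quantity supplied = (85.2 − 73.5)/0.026 = 450.
Willingness to pay at Q' = 450: 108.875 − 0.028·450 = 96.275.
ΔQ = 655.0926 − 450 = 205.0926; wedge = 96.275 − 85.2 = 11.075.
Welfare loss = ½ × 205.0926 × 11.075 = $1135.70 thousand.

$1135.70 thousand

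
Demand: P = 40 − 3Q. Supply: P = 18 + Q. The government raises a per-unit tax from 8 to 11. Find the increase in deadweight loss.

Competitive equilibrium: 40 − 3Q = 18 + Q → Q* = 5.5, P* = 23.5.
For a per-unit tax t: ΔQ = t/4, so DWL = ½·t·(t/4) = t²/8.
At t = 8: DWL = 8. At t = 11: DWL = 15.125.
Increase = 15.125 − 8 = 7.125.

7.125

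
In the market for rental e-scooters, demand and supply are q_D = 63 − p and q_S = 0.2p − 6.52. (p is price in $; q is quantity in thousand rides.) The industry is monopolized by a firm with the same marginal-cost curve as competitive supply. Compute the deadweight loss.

$1.57 thousand

In inverse form: demand p = 63 − q, supply p = 32.6 + 5q.
Competitive equilibrium: 63 − q = 32.6 + 5q → q* = 5.0667, p* = 57.9333.
Marginal revenue: MR = 63 − 2q. Set MR = MC: 63 − 2q = 32.6 + 5q → q_m = 4.3429.
Price p_m = 63 − 1·4.3429 = 58.6571; MC(q_m) = 32.6 + 5·4.3429 = 54.3145.
Competitive q* = 5.0667, so Δq = 0.7238; wedge = 58.6571 − 54.3145 = 4.3426.
The triangle = ½ × 0.7238 × 4.3426 = $1.57 thousand.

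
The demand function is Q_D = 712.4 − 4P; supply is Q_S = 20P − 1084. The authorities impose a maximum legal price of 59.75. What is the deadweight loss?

In inverse form: demand P = 178.1 − 0.25Q, supply P = 54.2 + 0.05Q.
Competitive equilibrium: 178.1 − 0.25Q = 54.2 + 0.05Q → Q* = 413, P* = 74.85.
At the ceiling P = 59.75, quantity supplied = (59.75 − 54.2)/0.05 = 111.
Willingness to pay at Q' = 111: 178.1 − 0.25·111 = 150.35.
ΔQ = 413 − 111 = 302; wedge = 150.35 − 59.75 = 90.6.
Welfare loss = ½ × 302 × 90.6 = 13680.60.

13680.60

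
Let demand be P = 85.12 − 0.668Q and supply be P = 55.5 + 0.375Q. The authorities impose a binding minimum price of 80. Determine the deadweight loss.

224.20

Competitive equilibrium: 85.12 − 0.668Q = 55.5 + 0.375Q → Q* = 28.39885, P* = 66.14957.
At the floor P = 80, quantity demanded = (85.12 − 80)/0.668 = 7.66467.
Sellers' marginal cost at Q' = 7.66467: 55.5 + 0.375·7.66467 = 58.37425.
ΔQ = 28.39885 − 7.66467 = 20.73418; wedge = 80 − 58.37425 = 21.62575.
Deadweight loss = ½ × 20.73418 × 21.62575 = 224.20.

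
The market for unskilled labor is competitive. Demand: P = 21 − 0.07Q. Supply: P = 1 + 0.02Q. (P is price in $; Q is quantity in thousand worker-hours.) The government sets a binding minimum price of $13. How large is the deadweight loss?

$524.26 thousand

Competitive equilibrium: 21 − 0.07Q = 1 + 0.02Q → Q* = 222.2222, P* = 5.4444.
At the floor P = 13, quantity demanded = (21 − 13)/0.07 = 114.2857.
Sellers' marginal cost at Q' = 114.2857: 1 + 0.02·114.2857 = 3.2857.
ΔQ = 222.2222 − 114.2857 = 107.9365; wedge = 13 − 3.2857 = 9.7143.
Welfare loss = ½ × 107.9365 × 9.7143 = $524.26 thousand.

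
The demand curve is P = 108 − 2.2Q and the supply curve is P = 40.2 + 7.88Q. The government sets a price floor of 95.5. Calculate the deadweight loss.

Competitive equilibrium: 108 − 2.2Q = 40.2 + 7.88Q → Q* = 6.7262, P* = 93.2024.
At the floor P = 95.5, quantity demanded = (108 − 95.5)/2.2 = 5.6818.
Sellers' marginal cost at Q' = 5.6818: 40.2 + 7.88·5.6818 = 84.9726.
ΔQ = 6.7262 − 5.6818 = 1.0444; wedge = 95.5 − 84.9726 = 10.5274.
Deadweight loss = ½ × 1.0444 × 10.5274 = 5.50.

5.50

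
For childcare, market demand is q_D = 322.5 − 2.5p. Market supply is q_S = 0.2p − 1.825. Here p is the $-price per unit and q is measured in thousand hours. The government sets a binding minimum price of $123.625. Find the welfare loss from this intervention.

$207.27 thousand

In inverse form: demand p = 129 − 0.4q, supply p = 9.125 + 5q.
Competitive equilibrium: 129 − 0.4q = 9.125 + 5q → q* = 22.1991, p* = 120.1204.
At the floor p = 123.625, quantity demanded = (129 − 123.625)/0.4 = 13.4375.
Sellers' marginal cost at q' = 13.4375: 9.125 + 5·13.4375 = 76.3125.
Δq = 22.1991 − 13.4375 = 8.7616; wedge = 123.625 − 76.3125 = 47.3125.
Deadweight loss = ½ × 8.7616 × 47.3125 = $207.27 thousand.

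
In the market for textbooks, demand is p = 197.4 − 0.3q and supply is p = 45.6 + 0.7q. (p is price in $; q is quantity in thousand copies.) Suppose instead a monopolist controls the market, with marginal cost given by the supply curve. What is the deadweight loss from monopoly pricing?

Competitive equilibrium: 197.4 − 0.3q = 45.6 + 0.7q → q* = 151.8, p* = 151.86.
Marginal revenue: MR = 197.4 − 0.6q. Set MR = MC: 197.4 − 0.6q = 45.6 + 0.7q → q_m = 116.7692.
Price p_m = 197.4 − 0.3·116.7692 = 162.3692; MC(q_m) = 45.6 + 0.7·116.7692 = 127.3384.
Competitive q* = 151.8, so Δq = 35.0308; wedge = 162.3692 − 127.3384 = 35.0308.
The triangle = ½ × 35.0308 × 35.0308 = $613.58 thousand.

$613.58 thousand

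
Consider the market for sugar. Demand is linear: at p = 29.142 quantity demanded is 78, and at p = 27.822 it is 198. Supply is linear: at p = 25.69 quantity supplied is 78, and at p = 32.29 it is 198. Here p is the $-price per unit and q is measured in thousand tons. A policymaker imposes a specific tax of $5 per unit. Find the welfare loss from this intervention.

$189.39 thousand

Demand slope = (27.822 − 29.142)/(198 − 78) = −0.011, so p = 30 − 0.011q.
Supply slope = (32.29 − 25.69)/(198 − 78) = 0.055, so p = 21.4 + 0.055q.
Competitive equilibrium: 30 − 0.011q = 21.4 + 0.055q → q* = 130.303, p* = 28.5667.
With the tax, the buyer price exceeds the seller price by 5: (30 − 0.011q) − (21.4 + 0.055q) = 5 → q' = 54.5455.
Δq = 130.303 − 54.5455 = 75.7575; the wedge equals the tax, 5.
The triangle = ½ × 75.7575 × 5 = $189.39 thousand.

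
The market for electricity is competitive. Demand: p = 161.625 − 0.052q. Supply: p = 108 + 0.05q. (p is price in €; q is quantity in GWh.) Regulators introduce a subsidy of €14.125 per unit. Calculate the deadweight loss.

Competitive equilibrium: 161.625 − 0.052q = 108 + 0.05q → q* = 525.7353, p* = 134.2868.
The subsidy lowers effective supply by 14.125: p = 93.875 + 0.05q.
New quantity: 161.625 − 0.052q = 93.875 + 0.05q → q' = 664.2157.
Overproduction Δq = 664.2157 − 525.7353 = 138.4804; wedge = subsidy = 14.125.
Deadweight loss = ½ × 138.4804 × 14.125 = €978.02.

€978.02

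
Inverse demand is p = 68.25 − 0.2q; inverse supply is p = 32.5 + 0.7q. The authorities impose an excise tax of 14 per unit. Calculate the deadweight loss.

Competitive equilibrium: 68.25 − 0.2q = 32.5 + 0.7q → q* = 39.7222, p* = 60.3056.
With the tax, the buyer price exceeds the seller price by 14: (68.25 − 0.2q) − (32.5 + 0.7q) = 14 → q' = 24.1667.
Δq = 39.7222 − 24.1667 = 15.5555; the wedge equals the tax, 14.
Welfare loss = ½ × 15.5555 × 14 = 108.89.

108.89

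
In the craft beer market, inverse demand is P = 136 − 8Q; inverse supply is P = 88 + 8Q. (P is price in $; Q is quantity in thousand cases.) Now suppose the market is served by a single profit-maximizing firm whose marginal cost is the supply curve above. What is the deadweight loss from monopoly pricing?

$8 thousand

Competitive equilibrium: 136 − 8Q = 88 + 8Q → Q* = 3, P* = 112.
Marginal revenue: MR = 136 − 16Q. Set MR = MC: 136 − 16Q = 88 + 8Q → Q_m = 2.
Price P_m = 136 − 8·2 = 120; MC(Q_m) = 88 + 8·2 = 104.
Competitive Q* = 3, so ΔQ = 1; wedge = 120 − 104 = 16.
Deadweight loss = ½ × 1 × 16 = $8 thousand.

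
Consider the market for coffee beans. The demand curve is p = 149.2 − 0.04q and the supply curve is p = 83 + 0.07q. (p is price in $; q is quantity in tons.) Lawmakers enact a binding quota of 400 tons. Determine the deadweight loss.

Competitive equilibrium: 149.2 − 0.04q = 83 + 0.07q → q* = 601.8182, p* = 125.1273.
At q = 400: demand price = 149.2 − 0.04·400 = 133.2; supply price = 83 + 0.07·400 = 111.
Δq = 601.8182 − 400 = 201.8182; wedge = 133.2 − 111 = 22.2.
The triangle = ½ × 201.8182 × 22.2 = $2240.18.

$2240.18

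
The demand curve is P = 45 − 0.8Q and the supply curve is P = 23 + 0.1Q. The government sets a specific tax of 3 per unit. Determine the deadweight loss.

5

Competitive equilibrium: 45 − 0.8Q = 23 + 0.1Q → Q* = 24.4444, P* = 25.4444.
With the tax, the buyer price exceeds the seller price by 3: (45 − 0.8Q) − (23 + 0.1Q) = 3 → Q' = 21.1111.
ΔQ = 24.4444 − 21.1111 = 3.3333; the wedge equals the tax, 3.
The triangle = ½ × 3.3333 × 3 = 5.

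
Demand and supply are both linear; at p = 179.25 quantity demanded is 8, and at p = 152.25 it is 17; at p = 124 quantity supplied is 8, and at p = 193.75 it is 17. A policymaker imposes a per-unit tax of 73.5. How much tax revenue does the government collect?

463.22

Demand slope = (152.25 − 179.25)/(17 − 8) = −3, so p = 203.25 − 3q.
Supply slope = (193.75 − 124)/(17 − 8) = 7.75, so p = 62 + 7.75q.
Competitive equilibrium: 203.25 − 3q = 62 + 7.75q → q* = 13.1395, p* = 163.8314.
With the tax, the buyer price exceeds the seller price by 73.5: (203.25 − 3q) − (62 + 7.75q) = 73.5 → q' = 6.3023.
Tax revenue = 73.5 × 6.3023 = 463.22.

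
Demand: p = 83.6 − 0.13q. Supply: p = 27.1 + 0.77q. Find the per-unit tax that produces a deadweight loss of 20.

6

Competitive equilibrium: 83.6 − 0.13q = 27.1 + 0.77q → q* = 62.7778, p* = 75.4389.
A tax t gives Δq = t/0.9 and wedge t, so DWL = t²/1.8.
t²/1.8 = 20 → t² = 36 → t = 6.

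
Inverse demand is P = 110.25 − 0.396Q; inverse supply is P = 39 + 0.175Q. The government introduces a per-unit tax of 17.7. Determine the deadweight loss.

274.33

Competitive equilibrium: 110.25 − 0.396Q = 39 + 0.175Q → Q* = 124.7811, P* = 60.8367.
With the tax, the buyer price exceeds the seller price by 17.7: (110.25 − 0.396Q) − (39 + 0.175Q) = 17.7 → Q' = 93.7828.
ΔQ = 124.7811 − 93.7828 = 30.9983; the wedge equals the tax, 17.7.
The triangle = ½ × 30.9983 × 17.7 = 274.33.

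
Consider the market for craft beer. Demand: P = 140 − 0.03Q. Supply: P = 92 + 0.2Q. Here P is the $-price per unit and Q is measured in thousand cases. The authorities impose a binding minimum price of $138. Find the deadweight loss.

Competitive equilibrium: 140 − 0.03Q = 92 + 0.2Q → Q* = 208.6957, P* = 133.7391.
At the floor P = 138, quantity demanded = (140 − 138)/0.03 = 66.6667.
Sellers' marginal cost at Q' = 66.6667: 92 + 0.2·66.6667 = 105.3333.
ΔQ = 208.6957 − 66.6667 = 142.029; wedge = 138 − 105.3333 = 32.6667.
The triangle = ½ × 142.029 × 32.6667 = $2319.81 thousand.

$2319.81 thousand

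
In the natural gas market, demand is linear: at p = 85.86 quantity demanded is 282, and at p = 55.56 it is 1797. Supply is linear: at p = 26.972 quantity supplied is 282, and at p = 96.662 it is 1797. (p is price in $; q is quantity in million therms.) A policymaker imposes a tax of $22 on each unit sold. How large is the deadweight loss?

$3666.67 million

Demand slope = (55.56 − 85.86)/(1797 − 282) = −0.02, so p = 91.5 − 0.02q.
Supply slope = (96.662 − 26.972)/(1797 − 282) = 0.046, so p = 14 + 0.046q.
Competitive equilibrium: 91.5 − 0.02q = 14 + 0.046q → q* = 1174.2424, p* = 68.0152.
With the tax, the buyer price exceeds the seller price by 22: (91.5 − 0.02q) − (14 + 0.046q) = 22 → q' = 840.9091.
Δq = 1174.2424 − 840.9091 = 333.3333; the wedge equals the tax, 22.
DWL = ½ × 333.3333 × 22 = $3666.67 million.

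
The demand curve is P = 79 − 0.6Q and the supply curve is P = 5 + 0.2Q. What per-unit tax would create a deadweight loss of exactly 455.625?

27

Competitive equilibrium: 79 − 0.6Q = 5 + 0.2Q → Q* = 92.5, P* = 23.5.
A tax t gives ΔQ = t/0.8 and wedge t, so DWL = t²/1.6.
t²/1.6 = 455.625 → t² = 729 → t = 27.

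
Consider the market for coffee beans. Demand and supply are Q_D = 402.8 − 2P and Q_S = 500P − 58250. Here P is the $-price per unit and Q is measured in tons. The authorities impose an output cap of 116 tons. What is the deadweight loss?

$708.35

In inverse form: demand P = 201.4 − 0.5Q, supply P = 116.5 + 0.002Q.
Competitive equilibrium: 201.4 − 0.5Q = 116.5 + 0.002Q → Q* = 169.1235, P* = 116.8382.
At Q = 116: demand price = 201.4 − 0.5·116 = 143.4; supply price = 116.5 + 0.002·116 = 116.732.
ΔQ = 169.1235 − 116 = 53.1235; wedge = 143.4 − 116.732 = 26.668.
The triangle = ½ × 53.1235 × 26.668 = $708.35.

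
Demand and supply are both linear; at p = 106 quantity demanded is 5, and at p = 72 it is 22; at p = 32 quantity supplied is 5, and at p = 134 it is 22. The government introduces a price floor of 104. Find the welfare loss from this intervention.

Demand slope = (72 − 106)/(22 − 5) = −2, so p = 116 − 2q.
Supply slope = (134 − 32)/(22 − 5) = 6, so p = 2 + 6q.
Competitive equilibrium: 116 − 2q = 2 + 6q → q* = 14.25, p* = 87.5.
At the floor p = 104, quantity demanded = (116 − 104)/2 = 6.
Sellers' marginal cost at q' = 6: 2 + 6·6 = 38.
Δq = 14.25 − 6 = 8.25; wedge = 104 − 38 = 66.
Deadweight loss = ½ × 8.25 × 66 = 272.25.

272.25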